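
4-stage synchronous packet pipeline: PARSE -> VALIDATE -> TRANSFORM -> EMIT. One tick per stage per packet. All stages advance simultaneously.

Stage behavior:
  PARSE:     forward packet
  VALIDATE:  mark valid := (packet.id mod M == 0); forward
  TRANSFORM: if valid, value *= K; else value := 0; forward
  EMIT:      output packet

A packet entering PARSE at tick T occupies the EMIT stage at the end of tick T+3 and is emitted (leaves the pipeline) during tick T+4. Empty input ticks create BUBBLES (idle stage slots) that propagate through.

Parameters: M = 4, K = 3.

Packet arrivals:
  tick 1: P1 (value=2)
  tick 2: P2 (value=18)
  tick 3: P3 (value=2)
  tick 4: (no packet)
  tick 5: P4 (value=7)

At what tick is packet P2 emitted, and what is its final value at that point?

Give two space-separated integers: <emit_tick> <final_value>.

Tick 1: [PARSE:P1(v=2,ok=F), VALIDATE:-, TRANSFORM:-, EMIT:-] out:-; in:P1
Tick 2: [PARSE:P2(v=18,ok=F), VALIDATE:P1(v=2,ok=F), TRANSFORM:-, EMIT:-] out:-; in:P2
Tick 3: [PARSE:P3(v=2,ok=F), VALIDATE:P2(v=18,ok=F), TRANSFORM:P1(v=0,ok=F), EMIT:-] out:-; in:P3
Tick 4: [PARSE:-, VALIDATE:P3(v=2,ok=F), TRANSFORM:P2(v=0,ok=F), EMIT:P1(v=0,ok=F)] out:-; in:-
Tick 5: [PARSE:P4(v=7,ok=F), VALIDATE:-, TRANSFORM:P3(v=0,ok=F), EMIT:P2(v=0,ok=F)] out:P1(v=0); in:P4
Tick 6: [PARSE:-, VALIDATE:P4(v=7,ok=T), TRANSFORM:-, EMIT:P3(v=0,ok=F)] out:P2(v=0); in:-
Tick 7: [PARSE:-, VALIDATE:-, TRANSFORM:P4(v=21,ok=T), EMIT:-] out:P3(v=0); in:-
Tick 8: [PARSE:-, VALIDATE:-, TRANSFORM:-, EMIT:P4(v=21,ok=T)] out:-; in:-
Tick 9: [PARSE:-, VALIDATE:-, TRANSFORM:-, EMIT:-] out:P4(v=21); in:-
P2: arrives tick 2, valid=False (id=2, id%4=2), emit tick 6, final value 0

Answer: 6 0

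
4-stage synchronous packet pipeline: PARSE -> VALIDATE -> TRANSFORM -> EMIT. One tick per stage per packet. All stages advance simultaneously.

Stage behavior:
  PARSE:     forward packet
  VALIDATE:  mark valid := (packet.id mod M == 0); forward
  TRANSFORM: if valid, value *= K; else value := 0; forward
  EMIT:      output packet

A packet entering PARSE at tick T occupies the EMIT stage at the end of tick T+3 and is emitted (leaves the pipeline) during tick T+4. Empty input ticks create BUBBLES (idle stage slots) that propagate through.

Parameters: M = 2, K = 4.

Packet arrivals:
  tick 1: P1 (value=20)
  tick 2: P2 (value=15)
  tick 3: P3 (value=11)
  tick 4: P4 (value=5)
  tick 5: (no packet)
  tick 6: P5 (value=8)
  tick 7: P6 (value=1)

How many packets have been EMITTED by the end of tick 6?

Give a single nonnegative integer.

Tick 1: [PARSE:P1(v=20,ok=F), VALIDATE:-, TRANSFORM:-, EMIT:-] out:-; in:P1
Tick 2: [PARSE:P2(v=15,ok=F), VALIDATE:P1(v=20,ok=F), TRANSFORM:-, EMIT:-] out:-; in:P2
Tick 3: [PARSE:P3(v=11,ok=F), VALIDATE:P2(v=15,ok=T), TRANSFORM:P1(v=0,ok=F), EMIT:-] out:-; in:P3
Tick 4: [PARSE:P4(v=5,ok=F), VALIDATE:P3(v=11,ok=F), TRANSFORM:P2(v=60,ok=T), EMIT:P1(v=0,ok=F)] out:-; in:P4
Tick 5: [PARSE:-, VALIDATE:P4(v=5,ok=T), TRANSFORM:P3(v=0,ok=F), EMIT:P2(v=60,ok=T)] out:P1(v=0); in:-
Tick 6: [PARSE:P5(v=8,ok=F), VALIDATE:-, TRANSFORM:P4(v=20,ok=T), EMIT:P3(v=0,ok=F)] out:P2(v=60); in:P5
Emitted by tick 6: ['P1', 'P2']

Answer: 2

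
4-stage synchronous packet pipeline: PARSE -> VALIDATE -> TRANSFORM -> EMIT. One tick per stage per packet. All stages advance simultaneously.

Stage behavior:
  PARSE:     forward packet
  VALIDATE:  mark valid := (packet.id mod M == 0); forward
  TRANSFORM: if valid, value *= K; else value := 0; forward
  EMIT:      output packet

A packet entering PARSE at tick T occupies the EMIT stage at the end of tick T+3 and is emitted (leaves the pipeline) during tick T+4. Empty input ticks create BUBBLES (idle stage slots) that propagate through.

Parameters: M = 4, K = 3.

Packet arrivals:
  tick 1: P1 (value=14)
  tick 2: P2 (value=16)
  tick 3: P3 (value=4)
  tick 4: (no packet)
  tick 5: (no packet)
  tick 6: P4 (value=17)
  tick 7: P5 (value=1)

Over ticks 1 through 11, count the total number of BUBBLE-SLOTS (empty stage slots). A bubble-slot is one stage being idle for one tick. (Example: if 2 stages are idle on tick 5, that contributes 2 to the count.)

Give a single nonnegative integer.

Answer: 24

Derivation:
Tick 1: [PARSE:P1(v=14,ok=F), VALIDATE:-, TRANSFORM:-, EMIT:-] out:-; bubbles=3
Tick 2: [PARSE:P2(v=16,ok=F), VALIDATE:P1(v=14,ok=F), TRANSFORM:-, EMIT:-] out:-; bubbles=2
Tick 3: [PARSE:P3(v=4,ok=F), VALIDATE:P2(v=16,ok=F), TRANSFORM:P1(v=0,ok=F), EMIT:-] out:-; bubbles=1
Tick 4: [PARSE:-, VALIDATE:P3(v=4,ok=F), TRANSFORM:P2(v=0,ok=F), EMIT:P1(v=0,ok=F)] out:-; bubbles=1
Tick 5: [PARSE:-, VALIDATE:-, TRANSFORM:P3(v=0,ok=F), EMIT:P2(v=0,ok=F)] out:P1(v=0); bubbles=2
Tick 6: [PARSE:P4(v=17,ok=F), VALIDATE:-, TRANSFORM:-, EMIT:P3(v=0,ok=F)] out:P2(v=0); bubbles=2
Tick 7: [PARSE:P5(v=1,ok=F), VALIDATE:P4(v=17,ok=T), TRANSFORM:-, EMIT:-] out:P3(v=0); bubbles=2
Tick 8: [PARSE:-, VALIDATE:P5(v=1,ok=F), TRANSFORM:P4(v=51,ok=T), EMIT:-] out:-; bubbles=2
Tick 9: [PARSE:-, VALIDATE:-, TRANSFORM:P5(v=0,ok=F), EMIT:P4(v=51,ok=T)] out:-; bubbles=2
Tick 10: [PARSE:-, VALIDATE:-, TRANSFORM:-, EMIT:P5(v=0,ok=F)] out:P4(v=51); bubbles=3
Tick 11: [PARSE:-, VALIDATE:-, TRANSFORM:-, EMIT:-] out:P5(v=0); bubbles=4
Total bubble-slots: 24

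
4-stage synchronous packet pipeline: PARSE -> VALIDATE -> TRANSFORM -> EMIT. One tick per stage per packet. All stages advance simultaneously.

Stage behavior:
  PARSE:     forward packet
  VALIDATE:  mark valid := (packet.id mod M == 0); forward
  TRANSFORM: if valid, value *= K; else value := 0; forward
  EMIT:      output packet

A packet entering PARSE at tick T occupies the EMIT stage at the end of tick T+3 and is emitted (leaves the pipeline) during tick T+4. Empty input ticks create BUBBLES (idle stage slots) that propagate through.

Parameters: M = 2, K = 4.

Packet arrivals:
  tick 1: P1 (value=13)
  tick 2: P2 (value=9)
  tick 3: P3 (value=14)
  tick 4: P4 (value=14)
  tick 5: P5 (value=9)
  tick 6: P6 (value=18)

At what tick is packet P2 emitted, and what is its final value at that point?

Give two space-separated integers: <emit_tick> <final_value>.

Answer: 6 36

Derivation:
Tick 1: [PARSE:P1(v=13,ok=F), VALIDATE:-, TRANSFORM:-, EMIT:-] out:-; in:P1
Tick 2: [PARSE:P2(v=9,ok=F), VALIDATE:P1(v=13,ok=F), TRANSFORM:-, EMIT:-] out:-; in:P2
Tick 3: [PARSE:P3(v=14,ok=F), VALIDATE:P2(v=9,ok=T), TRANSFORM:P1(v=0,ok=F), EMIT:-] out:-; in:P3
Tick 4: [PARSE:P4(v=14,ok=F), VALIDATE:P3(v=14,ok=F), TRANSFORM:P2(v=36,ok=T), EMIT:P1(v=0,ok=F)] out:-; in:P4
Tick 5: [PARSE:P5(v=9,ok=F), VALIDATE:P4(v=14,ok=T), TRANSFORM:P3(v=0,ok=F), EMIT:P2(v=36,ok=T)] out:P1(v=0); in:P5
Tick 6: [PARSE:P6(v=18,ok=F), VALIDATE:P5(v=9,ok=F), TRANSFORM:P4(v=56,ok=T), EMIT:P3(v=0,ok=F)] out:P2(v=36); in:P6
Tick 7: [PARSE:-, VALIDATE:P6(v=18,ok=T), TRANSFORM:P5(v=0,ok=F), EMIT:P4(v=56,ok=T)] out:P3(v=0); in:-
Tick 8: [PARSE:-, VALIDATE:-, TRANSFORM:P6(v=72,ok=T), EMIT:P5(v=0,ok=F)] out:P4(v=56); in:-
Tick 9: [PARSE:-, VALIDATE:-, TRANSFORM:-, EMIT:P6(v=72,ok=T)] out:P5(v=0); in:-
Tick 10: [PARSE:-, VALIDATE:-, TRANSFORM:-, EMIT:-] out:P6(v=72); in:-
P2: arrives tick 2, valid=True (id=2, id%2=0), emit tick 6, final value 36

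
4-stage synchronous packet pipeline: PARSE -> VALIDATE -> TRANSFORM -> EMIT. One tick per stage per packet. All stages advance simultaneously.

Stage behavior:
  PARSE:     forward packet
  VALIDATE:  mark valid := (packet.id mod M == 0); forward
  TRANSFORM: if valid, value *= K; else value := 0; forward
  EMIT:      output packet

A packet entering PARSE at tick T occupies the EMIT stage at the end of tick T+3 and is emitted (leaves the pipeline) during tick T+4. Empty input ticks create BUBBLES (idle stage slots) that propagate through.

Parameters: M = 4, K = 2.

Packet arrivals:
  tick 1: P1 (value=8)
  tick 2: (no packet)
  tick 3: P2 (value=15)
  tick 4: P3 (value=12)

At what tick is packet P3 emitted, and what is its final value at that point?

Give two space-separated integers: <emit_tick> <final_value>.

Tick 1: [PARSE:P1(v=8,ok=F), VALIDATE:-, TRANSFORM:-, EMIT:-] out:-; in:P1
Tick 2: [PARSE:-, VALIDATE:P1(v=8,ok=F), TRANSFORM:-, EMIT:-] out:-; in:-
Tick 3: [PARSE:P2(v=15,ok=F), VALIDATE:-, TRANSFORM:P1(v=0,ok=F), EMIT:-] out:-; in:P2
Tick 4: [PARSE:P3(v=12,ok=F), VALIDATE:P2(v=15,ok=F), TRANSFORM:-, EMIT:P1(v=0,ok=F)] out:-; in:P3
Tick 5: [PARSE:-, VALIDATE:P3(v=12,ok=F), TRANSFORM:P2(v=0,ok=F), EMIT:-] out:P1(v=0); in:-
Tick 6: [PARSE:-, VALIDATE:-, TRANSFORM:P3(v=0,ok=F), EMIT:P2(v=0,ok=F)] out:-; in:-
Tick 7: [PARSE:-, VALIDATE:-, TRANSFORM:-, EMIT:P3(v=0,ok=F)] out:P2(v=0); in:-
Tick 8: [PARSE:-, VALIDATE:-, TRANSFORM:-, EMIT:-] out:P3(v=0); in:-
P3: arrives tick 4, valid=False (id=3, id%4=3), emit tick 8, final value 0

Answer: 8 0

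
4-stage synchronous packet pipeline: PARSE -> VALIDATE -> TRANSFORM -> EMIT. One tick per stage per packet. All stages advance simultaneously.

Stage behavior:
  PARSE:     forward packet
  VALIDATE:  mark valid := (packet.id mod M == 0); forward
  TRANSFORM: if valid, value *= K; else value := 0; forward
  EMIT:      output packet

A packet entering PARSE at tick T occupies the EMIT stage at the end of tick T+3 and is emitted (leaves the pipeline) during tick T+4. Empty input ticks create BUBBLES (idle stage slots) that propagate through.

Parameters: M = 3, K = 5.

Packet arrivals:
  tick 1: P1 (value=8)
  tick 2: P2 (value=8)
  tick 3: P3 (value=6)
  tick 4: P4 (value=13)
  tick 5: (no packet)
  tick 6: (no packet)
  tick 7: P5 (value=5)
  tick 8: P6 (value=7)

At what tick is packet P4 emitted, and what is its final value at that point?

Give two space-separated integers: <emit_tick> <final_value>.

Answer: 8 0

Derivation:
Tick 1: [PARSE:P1(v=8,ok=F), VALIDATE:-, TRANSFORM:-, EMIT:-] out:-; in:P1
Tick 2: [PARSE:P2(v=8,ok=F), VALIDATE:P1(v=8,ok=F), TRANSFORM:-, EMIT:-] out:-; in:P2
Tick 3: [PARSE:P3(v=6,ok=F), VALIDATE:P2(v=8,ok=F), TRANSFORM:P1(v=0,ok=F), EMIT:-] out:-; in:P3
Tick 4: [PARSE:P4(v=13,ok=F), VALIDATE:P3(v=6,ok=T), TRANSFORM:P2(v=0,ok=F), EMIT:P1(v=0,ok=F)] out:-; in:P4
Tick 5: [PARSE:-, VALIDATE:P4(v=13,ok=F), TRANSFORM:P3(v=30,ok=T), EMIT:P2(v=0,ok=F)] out:P1(v=0); in:-
Tick 6: [PARSE:-, VALIDATE:-, TRANSFORM:P4(v=0,ok=F), EMIT:P3(v=30,ok=T)] out:P2(v=0); in:-
Tick 7: [PARSE:P5(v=5,ok=F), VALIDATE:-, TRANSFORM:-, EMIT:P4(v=0,ok=F)] out:P3(v=30); in:P5
Tick 8: [PARSE:P6(v=7,ok=F), VALIDATE:P5(v=5,ok=F), TRANSFORM:-, EMIT:-] out:P4(v=0); in:P6
Tick 9: [PARSE:-, VALIDATE:P6(v=7,ok=T), TRANSFORM:P5(v=0,ok=F), EMIT:-] out:-; in:-
Tick 10: [PARSE:-, VALIDATE:-, TRANSFORM:P6(v=35,ok=T), EMIT:P5(v=0,ok=F)] out:-; in:-
Tick 11: [PARSE:-, VALIDATE:-, TRANSFORM:-, EMIT:P6(v=35,ok=T)] out:P5(v=0); in:-
Tick 12: [PARSE:-, VALIDATE:-, TRANSFORM:-, EMIT:-] out:P6(v=35); in:-
P4: arrives tick 4, valid=False (id=4, id%3=1), emit tick 8, final value 0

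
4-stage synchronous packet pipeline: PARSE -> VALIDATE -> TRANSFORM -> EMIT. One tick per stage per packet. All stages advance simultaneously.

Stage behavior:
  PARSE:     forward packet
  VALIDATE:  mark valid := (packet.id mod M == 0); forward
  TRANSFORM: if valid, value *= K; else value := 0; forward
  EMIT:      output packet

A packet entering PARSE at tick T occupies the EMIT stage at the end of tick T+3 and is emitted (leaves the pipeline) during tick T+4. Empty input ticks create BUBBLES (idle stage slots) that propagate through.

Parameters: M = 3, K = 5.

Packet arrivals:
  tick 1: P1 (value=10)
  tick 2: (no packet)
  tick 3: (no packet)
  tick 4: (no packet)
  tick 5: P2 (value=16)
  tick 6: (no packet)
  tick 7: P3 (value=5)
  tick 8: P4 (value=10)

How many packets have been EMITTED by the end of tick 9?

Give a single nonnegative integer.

Tick 1: [PARSE:P1(v=10,ok=F), VALIDATE:-, TRANSFORM:-, EMIT:-] out:-; in:P1
Tick 2: [PARSE:-, VALIDATE:P1(v=10,ok=F), TRANSFORM:-, EMIT:-] out:-; in:-
Tick 3: [PARSE:-, VALIDATE:-, TRANSFORM:P1(v=0,ok=F), EMIT:-] out:-; in:-
Tick 4: [PARSE:-, VALIDATE:-, TRANSFORM:-, EMIT:P1(v=0,ok=F)] out:-; in:-
Tick 5: [PARSE:P2(v=16,ok=F), VALIDATE:-, TRANSFORM:-, EMIT:-] out:P1(v=0); in:P2
Tick 6: [PARSE:-, VALIDATE:P2(v=16,ok=F), TRANSFORM:-, EMIT:-] out:-; in:-
Tick 7: [PARSE:P3(v=5,ok=F), VALIDATE:-, TRANSFORM:P2(v=0,ok=F), EMIT:-] out:-; in:P3
Tick 8: [PARSE:P4(v=10,ok=F), VALIDATE:P3(v=5,ok=T), TRANSFORM:-, EMIT:P2(v=0,ok=F)] out:-; in:P4
Tick 9: [PARSE:-, VALIDATE:P4(v=10,ok=F), TRANSFORM:P3(v=25,ok=T), EMIT:-] out:P2(v=0); in:-
Emitted by tick 9: ['P1', 'P2']

Answer: 2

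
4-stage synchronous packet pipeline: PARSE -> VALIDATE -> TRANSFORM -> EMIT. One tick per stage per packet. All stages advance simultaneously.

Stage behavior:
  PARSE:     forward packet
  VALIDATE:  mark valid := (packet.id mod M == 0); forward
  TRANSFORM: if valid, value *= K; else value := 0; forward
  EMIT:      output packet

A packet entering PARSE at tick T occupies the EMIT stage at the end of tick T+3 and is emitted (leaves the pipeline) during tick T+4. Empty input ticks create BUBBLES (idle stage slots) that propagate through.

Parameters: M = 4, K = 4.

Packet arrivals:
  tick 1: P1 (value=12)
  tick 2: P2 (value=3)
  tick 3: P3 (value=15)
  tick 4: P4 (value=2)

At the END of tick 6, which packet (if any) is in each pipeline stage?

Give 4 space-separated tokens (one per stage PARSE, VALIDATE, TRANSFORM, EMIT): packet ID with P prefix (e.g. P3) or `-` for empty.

Answer: - - P4 P3

Derivation:
Tick 1: [PARSE:P1(v=12,ok=F), VALIDATE:-, TRANSFORM:-, EMIT:-] out:-; in:P1
Tick 2: [PARSE:P2(v=3,ok=F), VALIDATE:P1(v=12,ok=F), TRANSFORM:-, EMIT:-] out:-; in:P2
Tick 3: [PARSE:P3(v=15,ok=F), VALIDATE:P2(v=3,ok=F), TRANSFORM:P1(v=0,ok=F), EMIT:-] out:-; in:P3
Tick 4: [PARSE:P4(v=2,ok=F), VALIDATE:P3(v=15,ok=F), TRANSFORM:P2(v=0,ok=F), EMIT:P1(v=0,ok=F)] out:-; in:P4
Tick 5: [PARSE:-, VALIDATE:P4(v=2,ok=T), TRANSFORM:P3(v=0,ok=F), EMIT:P2(v=0,ok=F)] out:P1(v=0); in:-
Tick 6: [PARSE:-, VALIDATE:-, TRANSFORM:P4(v=8,ok=T), EMIT:P3(v=0,ok=F)] out:P2(v=0); in:-
At end of tick 6: ['-', '-', 'P4', 'P3']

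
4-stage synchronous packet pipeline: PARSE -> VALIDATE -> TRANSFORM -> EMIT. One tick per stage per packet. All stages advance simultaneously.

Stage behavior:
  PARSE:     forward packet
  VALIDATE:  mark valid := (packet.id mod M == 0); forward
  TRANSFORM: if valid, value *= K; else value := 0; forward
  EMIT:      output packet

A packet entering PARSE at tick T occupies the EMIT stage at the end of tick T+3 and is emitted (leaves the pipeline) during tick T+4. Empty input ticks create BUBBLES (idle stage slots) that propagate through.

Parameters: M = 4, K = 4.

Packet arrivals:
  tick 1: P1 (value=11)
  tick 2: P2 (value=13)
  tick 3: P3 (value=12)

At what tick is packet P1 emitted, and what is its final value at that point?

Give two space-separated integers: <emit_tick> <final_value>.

Answer: 5 0

Derivation:
Tick 1: [PARSE:P1(v=11,ok=F), VALIDATE:-, TRANSFORM:-, EMIT:-] out:-; in:P1
Tick 2: [PARSE:P2(v=13,ok=F), VALIDATE:P1(v=11,ok=F), TRANSFORM:-, EMIT:-] out:-; in:P2
Tick 3: [PARSE:P3(v=12,ok=F), VALIDATE:P2(v=13,ok=F), TRANSFORM:P1(v=0,ok=F), EMIT:-] out:-; in:P3
Tick 4: [PARSE:-, VALIDATE:P3(v=12,ok=F), TRANSFORM:P2(v=0,ok=F), EMIT:P1(v=0,ok=F)] out:-; in:-
Tick 5: [PARSE:-, VALIDATE:-, TRANSFORM:P3(v=0,ok=F), EMIT:P2(v=0,ok=F)] out:P1(v=0); in:-
Tick 6: [PARSE:-, VALIDATE:-, TRANSFORM:-, EMIT:P3(v=0,ok=F)] out:P2(v=0); in:-
Tick 7: [PARSE:-, VALIDATE:-, TRANSFORM:-, EMIT:-] out:P3(v=0); in:-
P1: arrives tick 1, valid=False (id=1, id%4=1), emit tick 5, final value 0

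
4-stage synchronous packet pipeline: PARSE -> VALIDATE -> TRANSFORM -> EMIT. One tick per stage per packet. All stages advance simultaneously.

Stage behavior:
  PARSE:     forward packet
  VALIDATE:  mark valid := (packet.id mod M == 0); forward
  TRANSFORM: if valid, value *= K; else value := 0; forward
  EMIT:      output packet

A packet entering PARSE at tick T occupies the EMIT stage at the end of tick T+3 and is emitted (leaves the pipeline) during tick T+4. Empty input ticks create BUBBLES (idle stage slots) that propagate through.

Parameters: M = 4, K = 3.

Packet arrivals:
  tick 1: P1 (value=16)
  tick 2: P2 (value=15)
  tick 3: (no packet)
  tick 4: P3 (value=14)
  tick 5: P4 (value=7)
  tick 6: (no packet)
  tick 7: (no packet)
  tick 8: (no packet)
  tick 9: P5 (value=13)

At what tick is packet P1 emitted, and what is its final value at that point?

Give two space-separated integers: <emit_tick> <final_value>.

Tick 1: [PARSE:P1(v=16,ok=F), VALIDATE:-, TRANSFORM:-, EMIT:-] out:-; in:P1
Tick 2: [PARSE:P2(v=15,ok=F), VALIDATE:P1(v=16,ok=F), TRANSFORM:-, EMIT:-] out:-; in:P2
Tick 3: [PARSE:-, VALIDATE:P2(v=15,ok=F), TRANSFORM:P1(v=0,ok=F), EMIT:-] out:-; in:-
Tick 4: [PARSE:P3(v=14,ok=F), VALIDATE:-, TRANSFORM:P2(v=0,ok=F), EMIT:P1(v=0,ok=F)] out:-; in:P3
Tick 5: [PARSE:P4(v=7,ok=F), VALIDATE:P3(v=14,ok=F), TRANSFORM:-, EMIT:P2(v=0,ok=F)] out:P1(v=0); in:P4
Tick 6: [PARSE:-, VALIDATE:P4(v=7,ok=T), TRANSFORM:P3(v=0,ok=F), EMIT:-] out:P2(v=0); in:-
Tick 7: [PARSE:-, VALIDATE:-, TRANSFORM:P4(v=21,ok=T), EMIT:P3(v=0,ok=F)] out:-; in:-
Tick 8: [PARSE:-, VALIDATE:-, TRANSFORM:-, EMIT:P4(v=21,ok=T)] out:P3(v=0); in:-
Tick 9: [PARSE:P5(v=13,ok=F), VALIDATE:-, TRANSFORM:-, EMIT:-] out:P4(v=21); in:P5
Tick 10: [PARSE:-, VALIDATE:P5(v=13,ok=F), TRANSFORM:-, EMIT:-] out:-; in:-
Tick 11: [PARSE:-, VALIDATE:-, TRANSFORM:P5(v=0,ok=F), EMIT:-] out:-; in:-
Tick 12: [PARSE:-, VALIDATE:-, TRANSFORM:-, EMIT:P5(v=0,ok=F)] out:-; in:-
Tick 13: [PARSE:-, VALIDATE:-, TRANSFORM:-, EMIT:-] out:P5(v=0); in:-
P1: arrives tick 1, valid=False (id=1, id%4=1), emit tick 5, final value 0

Answer: 5 0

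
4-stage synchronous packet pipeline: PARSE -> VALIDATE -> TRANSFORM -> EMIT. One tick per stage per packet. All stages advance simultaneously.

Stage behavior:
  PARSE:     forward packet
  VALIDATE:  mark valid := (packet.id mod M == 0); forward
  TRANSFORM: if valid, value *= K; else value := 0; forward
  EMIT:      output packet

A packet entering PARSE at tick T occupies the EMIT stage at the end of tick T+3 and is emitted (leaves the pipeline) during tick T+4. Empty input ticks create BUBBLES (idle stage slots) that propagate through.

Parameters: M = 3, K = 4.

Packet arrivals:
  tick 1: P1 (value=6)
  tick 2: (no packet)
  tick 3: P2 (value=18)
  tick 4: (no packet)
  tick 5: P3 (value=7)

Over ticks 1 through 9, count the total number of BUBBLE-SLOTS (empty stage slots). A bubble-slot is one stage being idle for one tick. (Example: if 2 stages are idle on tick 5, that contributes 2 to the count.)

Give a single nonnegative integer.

Answer: 24

Derivation:
Tick 1: [PARSE:P1(v=6,ok=F), VALIDATE:-, TRANSFORM:-, EMIT:-] out:-; bubbles=3
Tick 2: [PARSE:-, VALIDATE:P1(v=6,ok=F), TRANSFORM:-, EMIT:-] out:-; bubbles=3
Tick 3: [PARSE:P2(v=18,ok=F), VALIDATE:-, TRANSFORM:P1(v=0,ok=F), EMIT:-] out:-; bubbles=2
Tick 4: [PARSE:-, VALIDATE:P2(v=18,ok=F), TRANSFORM:-, EMIT:P1(v=0,ok=F)] out:-; bubbles=2
Tick 5: [PARSE:P3(v=7,ok=F), VALIDATE:-, TRANSFORM:P2(v=0,ok=F), EMIT:-] out:P1(v=0); bubbles=2
Tick 6: [PARSE:-, VALIDATE:P3(v=7,ok=T), TRANSFORM:-, EMIT:P2(v=0,ok=F)] out:-; bubbles=2
Tick 7: [PARSE:-, VALIDATE:-, TRANSFORM:P3(v=28,ok=T), EMIT:-] out:P2(v=0); bubbles=3
Tick 8: [PARSE:-, VALIDATE:-, TRANSFORM:-, EMIT:P3(v=28,ok=T)] out:-; bubbles=3
Tick 9: [PARSE:-, VALIDATE:-, TRANSFORM:-, EMIT:-] out:P3(v=28); bubbles=4
Total bubble-slots: 24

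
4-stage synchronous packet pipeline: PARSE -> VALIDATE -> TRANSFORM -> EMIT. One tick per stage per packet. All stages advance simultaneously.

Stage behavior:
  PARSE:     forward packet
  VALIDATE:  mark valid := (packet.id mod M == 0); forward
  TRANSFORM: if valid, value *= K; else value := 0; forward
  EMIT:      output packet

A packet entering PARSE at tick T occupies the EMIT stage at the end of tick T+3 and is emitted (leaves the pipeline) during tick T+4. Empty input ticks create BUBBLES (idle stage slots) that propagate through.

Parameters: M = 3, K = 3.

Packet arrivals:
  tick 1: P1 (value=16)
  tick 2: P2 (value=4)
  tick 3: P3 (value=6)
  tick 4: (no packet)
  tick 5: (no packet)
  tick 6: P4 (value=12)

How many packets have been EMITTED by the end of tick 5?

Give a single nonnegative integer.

Answer: 1

Derivation:
Tick 1: [PARSE:P1(v=16,ok=F), VALIDATE:-, TRANSFORM:-, EMIT:-] out:-; in:P1
Tick 2: [PARSE:P2(v=4,ok=F), VALIDATE:P1(v=16,ok=F), TRANSFORM:-, EMIT:-] out:-; in:P2
Tick 3: [PARSE:P3(v=6,ok=F), VALIDATE:P2(v=4,ok=F), TRANSFORM:P1(v=0,ok=F), EMIT:-] out:-; in:P3
Tick 4: [PARSE:-, VALIDATE:P3(v=6,ok=T), TRANSFORM:P2(v=0,ok=F), EMIT:P1(v=0,ok=F)] out:-; in:-
Tick 5: [PARSE:-, VALIDATE:-, TRANSFORM:P3(v=18,ok=T), EMIT:P2(v=0,ok=F)] out:P1(v=0); in:-
Emitted by tick 5: ['P1']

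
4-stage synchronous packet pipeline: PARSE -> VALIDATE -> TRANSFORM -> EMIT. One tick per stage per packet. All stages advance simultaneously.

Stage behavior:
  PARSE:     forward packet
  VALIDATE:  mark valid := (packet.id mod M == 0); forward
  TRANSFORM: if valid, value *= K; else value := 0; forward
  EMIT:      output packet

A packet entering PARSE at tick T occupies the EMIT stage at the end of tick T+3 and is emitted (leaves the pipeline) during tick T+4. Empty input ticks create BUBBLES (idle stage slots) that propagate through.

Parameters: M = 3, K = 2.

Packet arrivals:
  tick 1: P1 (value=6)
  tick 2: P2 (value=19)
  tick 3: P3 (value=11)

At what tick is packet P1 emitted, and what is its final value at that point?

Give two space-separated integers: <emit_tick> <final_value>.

Answer: 5 0

Derivation:
Tick 1: [PARSE:P1(v=6,ok=F), VALIDATE:-, TRANSFORM:-, EMIT:-] out:-; in:P1
Tick 2: [PARSE:P2(v=19,ok=F), VALIDATE:P1(v=6,ok=F), TRANSFORM:-, EMIT:-] out:-; in:P2
Tick 3: [PARSE:P3(v=11,ok=F), VALIDATE:P2(v=19,ok=F), TRANSFORM:P1(v=0,ok=F), EMIT:-] out:-; in:P3
Tick 4: [PARSE:-, VALIDATE:P3(v=11,ok=T), TRANSFORM:P2(v=0,ok=F), EMIT:P1(v=0,ok=F)] out:-; in:-
Tick 5: [PARSE:-, VALIDATE:-, TRANSFORM:P3(v=22,ok=T), EMIT:P2(v=0,ok=F)] out:P1(v=0); in:-
Tick 6: [PARSE:-, VALIDATE:-, TRANSFORM:-, EMIT:P3(v=22,ok=T)] out:P2(v=0); in:-
Tick 7: [PARSE:-, VALIDATE:-, TRANSFORM:-, EMIT:-] out:P3(v=22); in:-
P1: arrives tick 1, valid=False (id=1, id%3=1), emit tick 5, final value 0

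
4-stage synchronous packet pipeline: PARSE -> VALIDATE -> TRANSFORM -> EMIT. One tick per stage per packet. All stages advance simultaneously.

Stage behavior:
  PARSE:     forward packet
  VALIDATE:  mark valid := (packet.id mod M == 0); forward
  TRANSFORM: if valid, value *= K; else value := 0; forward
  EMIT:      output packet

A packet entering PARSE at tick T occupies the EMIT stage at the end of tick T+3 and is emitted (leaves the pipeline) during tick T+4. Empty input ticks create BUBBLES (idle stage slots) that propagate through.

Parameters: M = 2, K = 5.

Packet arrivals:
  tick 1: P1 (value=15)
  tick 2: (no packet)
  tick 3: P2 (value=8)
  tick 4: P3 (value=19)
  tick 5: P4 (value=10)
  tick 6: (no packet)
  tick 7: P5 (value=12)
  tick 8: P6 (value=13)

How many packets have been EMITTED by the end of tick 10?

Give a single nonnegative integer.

Tick 1: [PARSE:P1(v=15,ok=F), VALIDATE:-, TRANSFORM:-, EMIT:-] out:-; in:P1
Tick 2: [PARSE:-, VALIDATE:P1(v=15,ok=F), TRANSFORM:-, EMIT:-] out:-; in:-
Tick 3: [PARSE:P2(v=8,ok=F), VALIDATE:-, TRANSFORM:P1(v=0,ok=F), EMIT:-] out:-; in:P2
Tick 4: [PARSE:P3(v=19,ok=F), VALIDATE:P2(v=8,ok=T), TRANSFORM:-, EMIT:P1(v=0,ok=F)] out:-; in:P3
Tick 5: [PARSE:P4(v=10,ok=F), VALIDATE:P3(v=19,ok=F), TRANSFORM:P2(v=40,ok=T), EMIT:-] out:P1(v=0); in:P4
Tick 6: [PARSE:-, VALIDATE:P4(v=10,ok=T), TRANSFORM:P3(v=0,ok=F), EMIT:P2(v=40,ok=T)] out:-; in:-
Tick 7: [PARSE:P5(v=12,ok=F), VALIDATE:-, TRANSFORM:P4(v=50,ok=T), EMIT:P3(v=0,ok=F)] out:P2(v=40); in:P5
Tick 8: [PARSE:P6(v=13,ok=F), VALIDATE:P5(v=12,ok=F), TRANSFORM:-, EMIT:P4(v=50,ok=T)] out:P3(v=0); in:P6
Tick 9: [PARSE:-, VALIDATE:P6(v=13,ok=T), TRANSFORM:P5(v=0,ok=F), EMIT:-] out:P4(v=50); in:-
Tick 10: [PARSE:-, VALIDATE:-, TRANSFORM:P6(v=65,ok=T), EMIT:P5(v=0,ok=F)] out:-; in:-
Emitted by tick 10: ['P1', 'P2', 'P3', 'P4']

Answer: 4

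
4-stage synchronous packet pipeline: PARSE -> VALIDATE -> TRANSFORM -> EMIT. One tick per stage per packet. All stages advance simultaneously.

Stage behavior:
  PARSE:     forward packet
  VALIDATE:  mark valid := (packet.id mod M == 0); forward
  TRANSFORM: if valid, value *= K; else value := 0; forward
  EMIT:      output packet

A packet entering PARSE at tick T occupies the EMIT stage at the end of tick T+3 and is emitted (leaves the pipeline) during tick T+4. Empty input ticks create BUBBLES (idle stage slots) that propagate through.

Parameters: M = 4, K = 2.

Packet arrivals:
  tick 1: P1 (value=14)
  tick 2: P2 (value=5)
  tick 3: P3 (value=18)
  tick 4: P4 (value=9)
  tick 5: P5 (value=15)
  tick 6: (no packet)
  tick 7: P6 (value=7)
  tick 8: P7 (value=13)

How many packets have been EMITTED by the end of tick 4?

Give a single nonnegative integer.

Answer: 0

Derivation:
Tick 1: [PARSE:P1(v=14,ok=F), VALIDATE:-, TRANSFORM:-, EMIT:-] out:-; in:P1
Tick 2: [PARSE:P2(v=5,ok=F), VALIDATE:P1(v=14,ok=F), TRANSFORM:-, EMIT:-] out:-; in:P2
Tick 3: [PARSE:P3(v=18,ok=F), VALIDATE:P2(v=5,ok=F), TRANSFORM:P1(v=0,ok=F), EMIT:-] out:-; in:P3
Tick 4: [PARSE:P4(v=9,ok=F), VALIDATE:P3(v=18,ok=F), TRANSFORM:P2(v=0,ok=F), EMIT:P1(v=0,ok=F)] out:-; in:P4
Emitted by tick 4: []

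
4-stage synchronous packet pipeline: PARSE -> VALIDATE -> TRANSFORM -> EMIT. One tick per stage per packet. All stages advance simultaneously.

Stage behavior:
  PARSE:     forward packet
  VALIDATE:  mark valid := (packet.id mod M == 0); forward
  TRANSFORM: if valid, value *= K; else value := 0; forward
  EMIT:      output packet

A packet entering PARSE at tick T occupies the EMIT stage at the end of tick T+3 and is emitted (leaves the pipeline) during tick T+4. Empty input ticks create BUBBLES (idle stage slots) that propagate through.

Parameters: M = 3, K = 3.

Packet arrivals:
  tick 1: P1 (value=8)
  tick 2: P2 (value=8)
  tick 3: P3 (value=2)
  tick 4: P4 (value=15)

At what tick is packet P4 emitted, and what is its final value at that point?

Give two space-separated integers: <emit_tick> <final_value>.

Answer: 8 0

Derivation:
Tick 1: [PARSE:P1(v=8,ok=F), VALIDATE:-, TRANSFORM:-, EMIT:-] out:-; in:P1
Tick 2: [PARSE:P2(v=8,ok=F), VALIDATE:P1(v=8,ok=F), TRANSFORM:-, EMIT:-] out:-; in:P2
Tick 3: [PARSE:P3(v=2,ok=F), VALIDATE:P2(v=8,ok=F), TRANSFORM:P1(v=0,ok=F), EMIT:-] out:-; in:P3
Tick 4: [PARSE:P4(v=15,ok=F), VALIDATE:P3(v=2,ok=T), TRANSFORM:P2(v=0,ok=F), EMIT:P1(v=0,ok=F)] out:-; in:P4
Tick 5: [PARSE:-, VALIDATE:P4(v=15,ok=F), TRANSFORM:P3(v=6,ok=T), EMIT:P2(v=0,ok=F)] out:P1(v=0); in:-
Tick 6: [PARSE:-, VALIDATE:-, TRANSFORM:P4(v=0,ok=F), EMIT:P3(v=6,ok=T)] out:P2(v=0); in:-
Tick 7: [PARSE:-, VALIDATE:-, TRANSFORM:-, EMIT:P4(v=0,ok=F)] out:P3(v=6); in:-
Tick 8: [PARSE:-, VALIDATE:-, TRANSFORM:-, EMIT:-] out:P4(v=0); in:-
P4: arrives tick 4, valid=False (id=4, id%3=1), emit tick 8, final value 0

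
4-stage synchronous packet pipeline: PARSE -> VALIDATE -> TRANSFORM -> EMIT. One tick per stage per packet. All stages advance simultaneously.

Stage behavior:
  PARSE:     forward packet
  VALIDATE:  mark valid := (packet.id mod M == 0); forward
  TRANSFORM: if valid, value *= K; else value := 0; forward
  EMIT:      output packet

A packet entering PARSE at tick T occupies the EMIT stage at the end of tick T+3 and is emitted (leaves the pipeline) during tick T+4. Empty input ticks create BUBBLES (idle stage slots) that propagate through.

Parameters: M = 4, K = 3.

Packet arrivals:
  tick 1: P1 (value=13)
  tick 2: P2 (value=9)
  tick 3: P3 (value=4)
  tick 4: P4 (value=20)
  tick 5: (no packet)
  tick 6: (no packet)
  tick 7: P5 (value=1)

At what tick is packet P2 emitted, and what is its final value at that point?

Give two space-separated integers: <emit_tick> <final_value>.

Tick 1: [PARSE:P1(v=13,ok=F), VALIDATE:-, TRANSFORM:-, EMIT:-] out:-; in:P1
Tick 2: [PARSE:P2(v=9,ok=F), VALIDATE:P1(v=13,ok=F), TRANSFORM:-, EMIT:-] out:-; in:P2
Tick 3: [PARSE:P3(v=4,ok=F), VALIDATE:P2(v=9,ok=F), TRANSFORM:P1(v=0,ok=F), EMIT:-] out:-; in:P3
Tick 4: [PARSE:P4(v=20,ok=F), VALIDATE:P3(v=4,ok=F), TRANSFORM:P2(v=0,ok=F), EMIT:P1(v=0,ok=F)] out:-; in:P4
Tick 5: [PARSE:-, VALIDATE:P4(v=20,ok=T), TRANSFORM:P3(v=0,ok=F), EMIT:P2(v=0,ok=F)] out:P1(v=0); in:-
Tick 6: [PARSE:-, VALIDATE:-, TRANSFORM:P4(v=60,ok=T), EMIT:P3(v=0,ok=F)] out:P2(v=0); in:-
Tick 7: [PARSE:P5(v=1,ok=F), VALIDATE:-, TRANSFORM:-, EMIT:P4(v=60,ok=T)] out:P3(v=0); in:P5
Tick 8: [PARSE:-, VALIDATE:P5(v=1,ok=F), TRANSFORM:-, EMIT:-] out:P4(v=60); in:-
Tick 9: [PARSE:-, VALIDATE:-, TRANSFORM:P5(v=0,ok=F), EMIT:-] out:-; in:-
Tick 10: [PARSE:-, VALIDATE:-, TRANSFORM:-, EMIT:P5(v=0,ok=F)] out:-; in:-
Tick 11: [PARSE:-, VALIDATE:-, TRANSFORM:-, EMIT:-] out:P5(v=0); in:-
P2: arrives tick 2, valid=False (id=2, id%4=2), emit tick 6, final value 0

Answer: 6 0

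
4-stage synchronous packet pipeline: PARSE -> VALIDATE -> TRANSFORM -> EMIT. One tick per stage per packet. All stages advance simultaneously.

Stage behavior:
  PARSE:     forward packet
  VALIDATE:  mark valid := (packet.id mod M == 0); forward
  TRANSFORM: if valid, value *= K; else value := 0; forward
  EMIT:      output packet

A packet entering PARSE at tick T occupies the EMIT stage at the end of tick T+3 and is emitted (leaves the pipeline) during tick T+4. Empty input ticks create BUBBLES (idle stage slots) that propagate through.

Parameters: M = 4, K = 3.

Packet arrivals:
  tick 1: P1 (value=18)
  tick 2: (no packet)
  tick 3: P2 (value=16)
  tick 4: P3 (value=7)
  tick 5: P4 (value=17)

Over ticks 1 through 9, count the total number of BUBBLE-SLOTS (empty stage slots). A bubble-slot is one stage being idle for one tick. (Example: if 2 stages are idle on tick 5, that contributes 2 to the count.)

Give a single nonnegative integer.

Tick 1: [PARSE:P1(v=18,ok=F), VALIDATE:-, TRANSFORM:-, EMIT:-] out:-; bubbles=3
Tick 2: [PARSE:-, VALIDATE:P1(v=18,ok=F), TRANSFORM:-, EMIT:-] out:-; bubbles=3
Tick 3: [PARSE:P2(v=16,ok=F), VALIDATE:-, TRANSFORM:P1(v=0,ok=F), EMIT:-] out:-; bubbles=2
Tick 4: [PARSE:P3(v=7,ok=F), VALIDATE:P2(v=16,ok=F), TRANSFORM:-, EMIT:P1(v=0,ok=F)] out:-; bubbles=1
Tick 5: [PARSE:P4(v=17,ok=F), VALIDATE:P3(v=7,ok=F), TRANSFORM:P2(v=0,ok=F), EMIT:-] out:P1(v=0); bubbles=1
Tick 6: [PARSE:-, VALIDATE:P4(v=17,ok=T), TRANSFORM:P3(v=0,ok=F), EMIT:P2(v=0,ok=F)] out:-; bubbles=1
Tick 7: [PARSE:-, VALIDATE:-, TRANSFORM:P4(v=51,ok=T), EMIT:P3(v=0,ok=F)] out:P2(v=0); bubbles=2
Tick 8: [PARSE:-, VALIDATE:-, TRANSFORM:-, EMIT:P4(v=51,ok=T)] out:P3(v=0); bubbles=3
Tick 9: [PARSE:-, VALIDATE:-, TRANSFORM:-, EMIT:-] out:P4(v=51); bubbles=4
Total bubble-slots: 20

Answer: 20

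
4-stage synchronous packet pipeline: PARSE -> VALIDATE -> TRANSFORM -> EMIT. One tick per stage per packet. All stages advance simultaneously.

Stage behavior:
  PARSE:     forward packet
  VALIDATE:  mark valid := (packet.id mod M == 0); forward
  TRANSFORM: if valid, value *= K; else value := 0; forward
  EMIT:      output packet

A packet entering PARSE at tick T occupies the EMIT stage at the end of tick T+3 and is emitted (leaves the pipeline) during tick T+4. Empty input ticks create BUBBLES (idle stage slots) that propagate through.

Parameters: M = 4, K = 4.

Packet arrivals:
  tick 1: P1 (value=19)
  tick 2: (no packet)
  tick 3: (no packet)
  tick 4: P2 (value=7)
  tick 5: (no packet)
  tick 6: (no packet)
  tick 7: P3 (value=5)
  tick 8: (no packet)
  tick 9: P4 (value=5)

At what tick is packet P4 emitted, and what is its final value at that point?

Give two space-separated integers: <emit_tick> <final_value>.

Answer: 13 20

Derivation:
Tick 1: [PARSE:P1(v=19,ok=F), VALIDATE:-, TRANSFORM:-, EMIT:-] out:-; in:P1
Tick 2: [PARSE:-, VALIDATE:P1(v=19,ok=F), TRANSFORM:-, EMIT:-] out:-; in:-
Tick 3: [PARSE:-, VALIDATE:-, TRANSFORM:P1(v=0,ok=F), EMIT:-] out:-; in:-
Tick 4: [PARSE:P2(v=7,ok=F), VALIDATE:-, TRANSFORM:-, EMIT:P1(v=0,ok=F)] out:-; in:P2
Tick 5: [PARSE:-, VALIDATE:P2(v=7,ok=F), TRANSFORM:-, EMIT:-] out:P1(v=0); in:-
Tick 6: [PARSE:-, VALIDATE:-, TRANSFORM:P2(v=0,ok=F), EMIT:-] out:-; in:-
Tick 7: [PARSE:P3(v=5,ok=F), VALIDATE:-, TRANSFORM:-, EMIT:P2(v=0,ok=F)] out:-; in:P3
Tick 8: [PARSE:-, VALIDATE:P3(v=5,ok=F), TRANSFORM:-, EMIT:-] out:P2(v=0); in:-
Tick 9: [PARSE:P4(v=5,ok=F), VALIDATE:-, TRANSFORM:P3(v=0,ok=F), EMIT:-] out:-; in:P4
Tick 10: [PARSE:-, VALIDATE:P4(v=5,ok=T), TRANSFORM:-, EMIT:P3(v=0,ok=F)] out:-; in:-
Tick 11: [PARSE:-, VALIDATE:-, TRANSFORM:P4(v=20,ok=T), EMIT:-] out:P3(v=0); in:-
Tick 12: [PARSE:-, VALIDATE:-, TRANSFORM:-, EMIT:P4(v=20,ok=T)] out:-; in:-
Tick 13: [PARSE:-, VALIDATE:-, TRANSFORM:-, EMIT:-] out:P4(v=20); in:-
P4: arrives tick 9, valid=True (id=4, id%4=0), emit tick 13, final value 20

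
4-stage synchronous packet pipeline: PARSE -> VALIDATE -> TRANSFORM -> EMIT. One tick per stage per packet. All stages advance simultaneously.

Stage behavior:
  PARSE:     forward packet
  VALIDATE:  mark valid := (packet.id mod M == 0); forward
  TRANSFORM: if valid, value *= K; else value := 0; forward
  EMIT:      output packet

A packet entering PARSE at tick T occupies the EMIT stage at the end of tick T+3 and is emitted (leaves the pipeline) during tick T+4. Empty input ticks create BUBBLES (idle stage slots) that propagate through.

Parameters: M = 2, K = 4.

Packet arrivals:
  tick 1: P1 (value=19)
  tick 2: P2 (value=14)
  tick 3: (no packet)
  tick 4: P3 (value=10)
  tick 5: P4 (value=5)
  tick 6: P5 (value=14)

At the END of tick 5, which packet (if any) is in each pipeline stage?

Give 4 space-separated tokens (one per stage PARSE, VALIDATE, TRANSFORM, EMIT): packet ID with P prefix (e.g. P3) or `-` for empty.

Tick 1: [PARSE:P1(v=19,ok=F), VALIDATE:-, TRANSFORM:-, EMIT:-] out:-; in:P1
Tick 2: [PARSE:P2(v=14,ok=F), VALIDATE:P1(v=19,ok=F), TRANSFORM:-, EMIT:-] out:-; in:P2
Tick 3: [PARSE:-, VALIDATE:P2(v=14,ok=T), TRANSFORM:P1(v=0,ok=F), EMIT:-] out:-; in:-
Tick 4: [PARSE:P3(v=10,ok=F), VALIDATE:-, TRANSFORM:P2(v=56,ok=T), EMIT:P1(v=0,ok=F)] out:-; in:P3
Tick 5: [PARSE:P4(v=5,ok=F), VALIDATE:P3(v=10,ok=F), TRANSFORM:-, EMIT:P2(v=56,ok=T)] out:P1(v=0); in:P4
At end of tick 5: ['P4', 'P3', '-', 'P2']

Answer: P4 P3 - P2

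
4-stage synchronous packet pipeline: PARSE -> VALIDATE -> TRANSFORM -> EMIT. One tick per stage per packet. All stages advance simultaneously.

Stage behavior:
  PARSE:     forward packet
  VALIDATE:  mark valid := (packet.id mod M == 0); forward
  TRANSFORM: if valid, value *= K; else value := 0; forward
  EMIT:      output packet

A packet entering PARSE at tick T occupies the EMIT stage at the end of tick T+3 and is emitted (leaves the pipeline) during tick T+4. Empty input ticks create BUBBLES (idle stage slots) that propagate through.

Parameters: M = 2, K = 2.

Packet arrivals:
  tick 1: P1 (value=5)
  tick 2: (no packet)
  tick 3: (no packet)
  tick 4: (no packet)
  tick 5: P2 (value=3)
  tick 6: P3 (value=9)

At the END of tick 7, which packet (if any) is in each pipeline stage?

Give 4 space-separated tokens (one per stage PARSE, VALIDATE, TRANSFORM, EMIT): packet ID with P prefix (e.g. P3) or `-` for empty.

Tick 1: [PARSE:P1(v=5,ok=F), VALIDATE:-, TRANSFORM:-, EMIT:-] out:-; in:P1
Tick 2: [PARSE:-, VALIDATE:P1(v=5,ok=F), TRANSFORM:-, EMIT:-] out:-; in:-
Tick 3: [PARSE:-, VALIDATE:-, TRANSFORM:P1(v=0,ok=F), EMIT:-] out:-; in:-
Tick 4: [PARSE:-, VALIDATE:-, TRANSFORM:-, EMIT:P1(v=0,ok=F)] out:-; in:-
Tick 5: [PARSE:P2(v=3,ok=F), VALIDATE:-, TRANSFORM:-, EMIT:-] out:P1(v=0); in:P2
Tick 6: [PARSE:P3(v=9,ok=F), VALIDATE:P2(v=3,ok=T), TRANSFORM:-, EMIT:-] out:-; in:P3
Tick 7: [PARSE:-, VALIDATE:P3(v=9,ok=F), TRANSFORM:P2(v=6,ok=T), EMIT:-] out:-; in:-
At end of tick 7: ['-', 'P3', 'P2', '-']

Answer: - P3 P2 -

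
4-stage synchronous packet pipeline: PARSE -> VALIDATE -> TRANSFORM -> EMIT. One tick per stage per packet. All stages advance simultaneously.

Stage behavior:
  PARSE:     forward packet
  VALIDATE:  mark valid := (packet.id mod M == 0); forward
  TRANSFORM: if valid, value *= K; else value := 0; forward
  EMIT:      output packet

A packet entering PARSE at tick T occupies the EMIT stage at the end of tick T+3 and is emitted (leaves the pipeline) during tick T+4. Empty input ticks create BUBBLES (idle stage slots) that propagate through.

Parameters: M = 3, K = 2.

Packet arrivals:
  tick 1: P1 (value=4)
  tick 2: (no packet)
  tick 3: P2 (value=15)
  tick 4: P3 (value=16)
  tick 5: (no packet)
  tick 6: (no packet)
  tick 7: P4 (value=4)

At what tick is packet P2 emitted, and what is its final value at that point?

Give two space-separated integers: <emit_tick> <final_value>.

Answer: 7 0

Derivation:
Tick 1: [PARSE:P1(v=4,ok=F), VALIDATE:-, TRANSFORM:-, EMIT:-] out:-; in:P1
Tick 2: [PARSE:-, VALIDATE:P1(v=4,ok=F), TRANSFORM:-, EMIT:-] out:-; in:-
Tick 3: [PARSE:P2(v=15,ok=F), VALIDATE:-, TRANSFORM:P1(v=0,ok=F), EMIT:-] out:-; in:P2
Tick 4: [PARSE:P3(v=16,ok=F), VALIDATE:P2(v=15,ok=F), TRANSFORM:-, EMIT:P1(v=0,ok=F)] out:-; in:P3
Tick 5: [PARSE:-, VALIDATE:P3(v=16,ok=T), TRANSFORM:P2(v=0,ok=F), EMIT:-] out:P1(v=0); in:-
Tick 6: [PARSE:-, VALIDATE:-, TRANSFORM:P3(v=32,ok=T), EMIT:P2(v=0,ok=F)] out:-; in:-
Tick 7: [PARSE:P4(v=4,ok=F), VALIDATE:-, TRANSFORM:-, EMIT:P3(v=32,ok=T)] out:P2(v=0); in:P4
Tick 8: [PARSE:-, VALIDATE:P4(v=4,ok=F), TRANSFORM:-, EMIT:-] out:P3(v=32); in:-
Tick 9: [PARSE:-, VALIDATE:-, TRANSFORM:P4(v=0,ok=F), EMIT:-] out:-; in:-
Tick 10: [PARSE:-, VALIDATE:-, TRANSFORM:-, EMIT:P4(v=0,ok=F)] out:-; in:-
Tick 11: [PARSE:-, VALIDATE:-, TRANSFORM:-, EMIT:-] out:P4(v=0); in:-
P2: arrives tick 3, valid=False (id=2, id%3=2), emit tick 7, final value 0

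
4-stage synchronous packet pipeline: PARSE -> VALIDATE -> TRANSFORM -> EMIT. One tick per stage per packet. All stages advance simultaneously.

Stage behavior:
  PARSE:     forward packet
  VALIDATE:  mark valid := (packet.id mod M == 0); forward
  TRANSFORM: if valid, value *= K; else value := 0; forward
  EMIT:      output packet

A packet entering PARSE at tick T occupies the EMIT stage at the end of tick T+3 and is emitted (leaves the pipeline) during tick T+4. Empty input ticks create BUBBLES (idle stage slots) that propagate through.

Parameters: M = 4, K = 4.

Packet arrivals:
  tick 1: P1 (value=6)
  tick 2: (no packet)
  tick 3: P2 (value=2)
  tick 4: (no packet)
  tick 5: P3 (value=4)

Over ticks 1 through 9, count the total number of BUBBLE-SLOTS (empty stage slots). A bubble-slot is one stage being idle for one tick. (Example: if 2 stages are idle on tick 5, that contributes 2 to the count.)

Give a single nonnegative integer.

Answer: 24

Derivation:
Tick 1: [PARSE:P1(v=6,ok=F), VALIDATE:-, TRANSFORM:-, EMIT:-] out:-; bubbles=3
Tick 2: [PARSE:-, VALIDATE:P1(v=6,ok=F), TRANSFORM:-, EMIT:-] out:-; bubbles=3
Tick 3: [PARSE:P2(v=2,ok=F), VALIDATE:-, TRANSFORM:P1(v=0,ok=F), EMIT:-] out:-; bubbles=2
Tick 4: [PARSE:-, VALIDATE:P2(v=2,ok=F), TRANSFORM:-, EMIT:P1(v=0,ok=F)] out:-; bubbles=2
Tick 5: [PARSE:P3(v=4,ok=F), VALIDATE:-, TRANSFORM:P2(v=0,ok=F), EMIT:-] out:P1(v=0); bubbles=2
Tick 6: [PARSE:-, VALIDATE:P3(v=4,ok=F), TRANSFORM:-, EMIT:P2(v=0,ok=F)] out:-; bubbles=2
Tick 7: [PARSE:-, VALIDATE:-, TRANSFORM:P3(v=0,ok=F), EMIT:-] out:P2(v=0); bubbles=3
Tick 8: [PARSE:-, VALIDATE:-, TRANSFORM:-, EMIT:P3(v=0,ok=F)] out:-; bubbles=3
Tick 9: [PARSE:-, VALIDATE:-, TRANSFORM:-, EMIT:-] out:P3(v=0); bubbles=4
Total bubble-slots: 24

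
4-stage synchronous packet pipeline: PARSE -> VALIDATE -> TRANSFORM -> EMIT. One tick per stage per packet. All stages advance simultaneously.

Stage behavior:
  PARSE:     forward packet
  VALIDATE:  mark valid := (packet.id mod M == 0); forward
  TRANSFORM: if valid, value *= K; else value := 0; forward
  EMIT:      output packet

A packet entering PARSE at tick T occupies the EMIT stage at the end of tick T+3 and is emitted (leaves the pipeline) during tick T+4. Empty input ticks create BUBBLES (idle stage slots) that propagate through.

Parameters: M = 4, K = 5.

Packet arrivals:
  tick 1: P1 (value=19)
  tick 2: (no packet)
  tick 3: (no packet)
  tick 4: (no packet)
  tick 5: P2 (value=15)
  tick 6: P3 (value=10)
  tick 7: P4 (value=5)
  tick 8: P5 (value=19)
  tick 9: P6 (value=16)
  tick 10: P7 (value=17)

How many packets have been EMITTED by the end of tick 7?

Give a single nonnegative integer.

Answer: 1

Derivation:
Tick 1: [PARSE:P1(v=19,ok=F), VALIDATE:-, TRANSFORM:-, EMIT:-] out:-; in:P1
Tick 2: [PARSE:-, VALIDATE:P1(v=19,ok=F), TRANSFORM:-, EMIT:-] out:-; in:-
Tick 3: [PARSE:-, VALIDATE:-, TRANSFORM:P1(v=0,ok=F), EMIT:-] out:-; in:-
Tick 4: [PARSE:-, VALIDATE:-, TRANSFORM:-, EMIT:P1(v=0,ok=F)] out:-; in:-
Tick 5: [PARSE:P2(v=15,ok=F), VALIDATE:-, TRANSFORM:-, EMIT:-] out:P1(v=0); in:P2
Tick 6: [PARSE:P3(v=10,ok=F), VALIDATE:P2(v=15,ok=F), TRANSFORM:-, EMIT:-] out:-; in:P3
Tick 7: [PARSE:P4(v=5,ok=F), VALIDATE:P3(v=10,ok=F), TRANSFORM:P2(v=0,ok=F), EMIT:-] out:-; in:P4
Emitted by tick 7: ['P1']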